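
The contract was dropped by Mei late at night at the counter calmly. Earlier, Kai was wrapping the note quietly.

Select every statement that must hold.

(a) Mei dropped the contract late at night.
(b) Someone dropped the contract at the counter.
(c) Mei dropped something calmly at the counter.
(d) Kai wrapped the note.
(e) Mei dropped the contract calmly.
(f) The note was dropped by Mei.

(a), (b), (c), (e)

(a) Entailed — the original entails any weakening of itself; this just drops 'at the counter', 'calmly'.
(b) Entailed — the original entails any weakening of itself; this just drops 'late at night', 'calmly' and generalizes the agent.
(c) Entailed — this follows by dropping conjuncts from the dropping event's description.
(d) Not entailed — 'was wrapping' is progressive on an accomplishment; it does not entail the completed 'wrapped'.
(e) Entailed — the original entails any weakening of itself; this just drops 'late at night', 'at the counter'.
(f) Not entailed — Mei dropped the contract, not the note; the note belongs to the wrapping event.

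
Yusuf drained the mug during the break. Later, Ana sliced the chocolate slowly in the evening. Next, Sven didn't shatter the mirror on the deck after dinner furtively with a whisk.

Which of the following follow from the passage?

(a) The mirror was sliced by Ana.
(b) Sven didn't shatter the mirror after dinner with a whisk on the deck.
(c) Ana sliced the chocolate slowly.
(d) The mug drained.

(a) Not entailed — Ana sliced the chocolate, not the mirror; the mirror belongs to the shattering event.
(b) Not entailed — dropping 'furtively' under negation is not valid — the original leaves open that Sven shattered the mirror some other way.
(c) Entailed — dropping 'in the evening' leaves a sub-description the original still satisfies.
(d) Entailed — 'Yusuf drained the mug' is causative; it entails the inchoative 'the mug drained'.

(c), (d)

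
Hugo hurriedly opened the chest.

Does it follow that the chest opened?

'Hugo opened the chest' is the causative; it entails the inchoative 'the chest opened'.

yes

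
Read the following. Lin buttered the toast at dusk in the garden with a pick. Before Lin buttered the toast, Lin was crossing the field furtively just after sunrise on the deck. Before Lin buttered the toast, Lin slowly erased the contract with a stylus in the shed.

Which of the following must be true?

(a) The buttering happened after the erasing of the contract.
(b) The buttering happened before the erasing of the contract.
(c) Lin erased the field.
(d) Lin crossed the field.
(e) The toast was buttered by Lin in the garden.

(a) Entailed — the narrative places the erasing before the buttering.
(b) Not entailed — the narrative places the erasing before the buttering, not after.
(c) Not entailed — Lin erased the contract, not the field; the field belongs to the crossing event.
(d) Not entailed — 'was crossing' is progressive on an accomplishment; it does not entail the completed 'crossed'.
(e) Entailed — every conjunct here is already in the original buttering event.

(a), (e)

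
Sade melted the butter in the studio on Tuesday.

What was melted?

'the butter' marks the patient of the melting event.

the butter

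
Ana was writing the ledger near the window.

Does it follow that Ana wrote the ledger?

no

'was writing' is progressive; for an accomplishment like 'write the ledger', it doesn't entail completion.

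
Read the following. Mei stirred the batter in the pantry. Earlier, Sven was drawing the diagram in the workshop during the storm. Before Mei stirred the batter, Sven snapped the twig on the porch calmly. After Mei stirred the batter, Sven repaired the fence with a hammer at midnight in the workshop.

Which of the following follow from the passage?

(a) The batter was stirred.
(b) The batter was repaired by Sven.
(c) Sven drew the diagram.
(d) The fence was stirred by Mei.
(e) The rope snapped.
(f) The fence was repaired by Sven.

(a), (f)

(a) Entailed — every conjunct here is already in the original stirring event.
(b) Not entailed — Sven repaired the fence, not the batter; the batter belongs to the stirring event.
(c) Not entailed — 'was drawing' is progressive on an accomplishment; it does not entail the completed 'drew'.
(d) Not entailed — Mei stirred the batter, not the fence; the fence belongs to the repairing event.
(e) Not entailed — the twig is what snapped, not the rope.
(f) Entailed — this follows by dropping conjuncts from the repairing event's description.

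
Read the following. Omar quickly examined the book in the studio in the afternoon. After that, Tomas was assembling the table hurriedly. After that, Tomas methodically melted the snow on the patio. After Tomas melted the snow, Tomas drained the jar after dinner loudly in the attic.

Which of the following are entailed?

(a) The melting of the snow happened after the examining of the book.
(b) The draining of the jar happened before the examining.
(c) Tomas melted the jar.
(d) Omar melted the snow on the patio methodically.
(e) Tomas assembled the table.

(a) Entailed — the narrative places the examining before the melting.
(b) Not entailed — the narrative places the examining before the draining, not after.
(c) Not entailed — Tomas melted the snow, not the jar; the jar belongs to the draining event.
(d) Not entailed — the passage has Tomas melting the snow, not Omar.
(e) Not entailed — 'was assembling' is progressive on an accomplishment; it does not entail the completed 'assembled'.

(a)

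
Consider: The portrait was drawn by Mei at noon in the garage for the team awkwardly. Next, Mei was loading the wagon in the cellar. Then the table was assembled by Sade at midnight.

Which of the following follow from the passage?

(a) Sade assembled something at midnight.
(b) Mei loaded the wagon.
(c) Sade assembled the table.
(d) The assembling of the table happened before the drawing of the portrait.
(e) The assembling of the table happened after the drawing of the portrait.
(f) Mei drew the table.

(a) Entailed — generalizing the patient leaves a sub-description the original still satisfies.
(b) Not entailed — 'was loading' is progressive on an accomplishment; it does not entail the completed 'loaded'.
(c) Entailed — the original entails any weakening of itself; this just drops 'at midnight'.
(d) Not entailed — the narrative places the drawing before the assembling, not after.
(e) Entailed — the narrative places the drawing before the assembling.
(f) Not entailed — Mei drew the portrait, not the table; the table belongs to the assembling event.

(a), (c), (e)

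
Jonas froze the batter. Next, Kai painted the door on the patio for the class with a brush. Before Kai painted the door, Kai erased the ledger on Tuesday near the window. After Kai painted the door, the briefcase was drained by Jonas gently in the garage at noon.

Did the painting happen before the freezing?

The narrative orders the freezing before the painting.

no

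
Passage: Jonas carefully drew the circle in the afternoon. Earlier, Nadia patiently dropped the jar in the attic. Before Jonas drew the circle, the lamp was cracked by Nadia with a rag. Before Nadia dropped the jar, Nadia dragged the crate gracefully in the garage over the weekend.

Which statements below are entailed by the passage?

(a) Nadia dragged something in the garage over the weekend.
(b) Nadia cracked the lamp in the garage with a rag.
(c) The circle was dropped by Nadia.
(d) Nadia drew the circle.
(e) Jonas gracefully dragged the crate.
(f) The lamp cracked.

(a), (f)

(a) Entailed — this follows by dropping conjuncts from the dragging event's description.
(b) Not entailed — 'in the garage' adds information not in the original event.
(c) Not entailed — Nadia dropped the jar, not the circle; the circle belongs to the drawing event.
(d) Not entailed — the passage has Jonas drawing the circle, not Nadia.
(e) Not entailed — the passage has Nadia dragging the crate, not Jonas.
(f) Entailed — 'Nadia cracked the lamp' is causative; it entails the inchoative 'the lamp cracked'.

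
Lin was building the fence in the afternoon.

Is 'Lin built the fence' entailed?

'was building' is progressive; for an accomplishment like 'build the fence', it doesn't entail completion.

no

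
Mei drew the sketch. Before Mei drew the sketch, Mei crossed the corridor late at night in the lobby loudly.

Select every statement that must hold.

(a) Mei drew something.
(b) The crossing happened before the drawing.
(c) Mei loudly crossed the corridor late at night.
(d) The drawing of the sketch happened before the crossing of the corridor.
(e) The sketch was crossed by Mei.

(a), (b), (c)

(a) Entailed — generalizing the patient leaves a sub-description the original still satisfies.
(b) Entailed — the narrative places the crossing before the drawing.
(c) Entailed — this follows by dropping conjuncts from the crossing event's description.
(d) Not entailed — the narrative places the crossing before the drawing, not after.
(e) Not entailed — Mei crossed the corridor, not the sketch; the sketch belongs to the drawing event.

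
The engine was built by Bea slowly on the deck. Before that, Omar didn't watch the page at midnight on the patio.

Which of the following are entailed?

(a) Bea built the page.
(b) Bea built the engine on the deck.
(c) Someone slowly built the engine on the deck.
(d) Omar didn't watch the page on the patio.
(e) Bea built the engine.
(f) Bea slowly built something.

(b), (c), (e), (f)

(a) Not entailed — Bea built the engine, not the page; the page belongs to the watching event.
(b) Entailed — the original entails any weakening of itself; this just drops 'slowly'.
(c) Entailed — this follows by dropping conjuncts from the building event's description.
(d) Not entailed — dropping 'at midnight' under negation is not valid — the original leaves open that Omar watched the page some other way.
(e) Entailed — dropping 'slowly', 'on the deck' leaves a sub-description the original still satisfies.
(f) Entailed — dropping 'on the deck' and generalizing the patient leaves a sub-description the original still satisfies.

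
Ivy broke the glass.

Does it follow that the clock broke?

Nothing is said about any clock; only the glass is affected.

no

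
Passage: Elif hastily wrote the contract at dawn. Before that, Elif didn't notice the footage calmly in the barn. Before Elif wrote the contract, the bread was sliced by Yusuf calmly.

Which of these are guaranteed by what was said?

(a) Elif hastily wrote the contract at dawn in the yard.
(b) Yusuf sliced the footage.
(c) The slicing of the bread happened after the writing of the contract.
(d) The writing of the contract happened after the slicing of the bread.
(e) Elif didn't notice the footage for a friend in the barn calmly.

(d), (e)

(a) Not entailed — 'in the yard' adds information not in the original event.
(b) Not entailed — Yusuf sliced the bread, not the footage; the footage belongs to the noticing event.
(c) Not entailed — the narrative places the slicing before the writing, not after.
(d) Entailed — the narrative places the slicing before the writing.
(e) Entailed — under negation, adding a further restriction is entailed: if no such noticing event occurred, none occurred for a friend either.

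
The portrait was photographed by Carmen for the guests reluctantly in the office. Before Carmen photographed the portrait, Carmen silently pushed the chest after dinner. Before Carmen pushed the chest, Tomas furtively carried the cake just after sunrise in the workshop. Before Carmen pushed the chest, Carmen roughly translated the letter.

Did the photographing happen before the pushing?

The narrative orders the pushing before the photographing.

no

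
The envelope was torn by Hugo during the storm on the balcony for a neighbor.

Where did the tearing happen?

on the balcony

'on the balcony' marks the location of the tearing event.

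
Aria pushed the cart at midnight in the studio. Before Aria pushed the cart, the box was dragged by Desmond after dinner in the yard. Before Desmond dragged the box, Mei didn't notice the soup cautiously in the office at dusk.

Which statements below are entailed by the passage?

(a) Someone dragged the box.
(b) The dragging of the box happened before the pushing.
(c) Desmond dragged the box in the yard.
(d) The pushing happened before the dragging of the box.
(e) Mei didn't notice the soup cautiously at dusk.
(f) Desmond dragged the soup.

(a) Entailed — this follows by dropping conjuncts from the dragging event's description.
(b) Entailed — the narrative places the dragging before the pushing.
(c) Entailed — dropping 'after dinner' leaves a sub-description the original still satisfies.
(d) Not entailed — the narrative places the dragging before the pushing, not after.
(e) Not entailed — dropping 'in the office' under negation is not valid — the original leaves open that Mei noticed the soup some other way.
(f) Not entailed — Desmond dragged the box, not the soup; the soup belongs to the noticing event.

(a), (b), (c)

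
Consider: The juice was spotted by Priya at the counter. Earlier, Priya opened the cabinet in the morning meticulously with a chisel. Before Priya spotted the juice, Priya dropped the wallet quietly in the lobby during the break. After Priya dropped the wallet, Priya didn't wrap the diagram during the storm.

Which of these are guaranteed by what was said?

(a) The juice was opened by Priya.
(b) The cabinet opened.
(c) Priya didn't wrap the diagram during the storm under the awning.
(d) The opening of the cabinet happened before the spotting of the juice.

(a) Not entailed — Priya opened the cabinet, not the juice; the juice belongs to the spotting event.
(b) Entailed — 'Priya opened the cabinet' is causative; it entails the inchoative 'the cabinet opened'.
(c) Entailed — under negation, adding a further restriction is entailed: if no such wrapping event occurred, none occurred under the awning either.
(d) Entailed — the narrative places the opening before the spotting.

(b), (c), (d)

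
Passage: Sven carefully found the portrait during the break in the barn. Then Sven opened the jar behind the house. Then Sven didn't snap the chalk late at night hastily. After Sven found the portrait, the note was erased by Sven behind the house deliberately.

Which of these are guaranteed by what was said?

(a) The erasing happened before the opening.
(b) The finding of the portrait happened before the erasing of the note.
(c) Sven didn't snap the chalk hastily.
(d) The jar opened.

(b), (d)

(a) Not entailed — the narrative doesn't order the erasing relative to the opening.
(b) Entailed — the narrative places the finding before the erasing.
(c) Not entailed — dropping 'late at night' under negation is not valid — the original leaves open that Sven snapped the chalk some other way.
(d) Entailed — 'Sven opened the jar' is causative; it entails the inchoative 'the jar opened'.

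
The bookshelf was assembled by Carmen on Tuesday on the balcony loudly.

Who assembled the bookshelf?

Carmen

'Carmen' marks the agent of the assembling event.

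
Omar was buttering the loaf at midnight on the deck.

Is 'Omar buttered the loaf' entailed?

'was buttering' is progressive; for an accomplishment like 'butter the loaf', it doesn't entail completion.

no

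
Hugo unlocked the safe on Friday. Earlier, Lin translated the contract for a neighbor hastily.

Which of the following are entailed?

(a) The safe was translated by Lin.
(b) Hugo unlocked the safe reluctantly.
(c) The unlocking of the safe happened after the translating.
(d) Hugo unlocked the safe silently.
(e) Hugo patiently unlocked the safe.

(a) Not entailed — Lin translated the contract, not the safe; the safe belongs to the unlocking event.
(b) Not entailed — 'reluctantly' adds information not in the original event.
(c) Entailed — the narrative places the translating before the unlocking.
(d) Not entailed — 'silently' adds information not in the original event.
(e) Not entailed — 'patiently' adds information not in the original event.

(c)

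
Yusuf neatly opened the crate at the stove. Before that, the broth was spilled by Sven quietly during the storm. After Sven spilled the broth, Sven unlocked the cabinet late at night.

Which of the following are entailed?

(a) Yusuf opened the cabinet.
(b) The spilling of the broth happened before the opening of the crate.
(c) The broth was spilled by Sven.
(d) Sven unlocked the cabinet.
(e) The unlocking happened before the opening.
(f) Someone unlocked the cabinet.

(b), (c), (d), (f)

(a) Not entailed — Yusuf opened the crate, not the cabinet; the cabinet belongs to the unlocking event.
(b) Entailed — the narrative places the spilling before the opening.
(c) Entailed — this follows by dropping conjuncts from the spilling event's description.
(d) Entailed — dropping 'late at night' leaves a sub-description the original still satisfies.
(e) Not entailed — the narrative doesn't order the unlocking relative to the opening.
(f) Entailed — every conjunct here is already in the original unlocking event.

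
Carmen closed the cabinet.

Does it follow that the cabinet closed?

'Carmen closed the cabinet' is the causative; it entails the inchoative 'the cabinet closed'.

yes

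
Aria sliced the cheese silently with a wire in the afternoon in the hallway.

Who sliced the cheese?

Aria

'Aria' marks the agent of the slicing event.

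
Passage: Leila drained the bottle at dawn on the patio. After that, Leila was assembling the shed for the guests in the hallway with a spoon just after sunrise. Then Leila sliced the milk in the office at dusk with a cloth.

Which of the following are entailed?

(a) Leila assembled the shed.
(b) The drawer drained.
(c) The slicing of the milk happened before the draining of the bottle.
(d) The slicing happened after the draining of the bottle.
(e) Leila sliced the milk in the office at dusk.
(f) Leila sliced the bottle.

(d), (e)

(a) Not entailed — 'was assembling' is progressive on an accomplishment; it does not entail the completed 'assembled'.
(b) Not entailed — the bottle is what drained, not the drawer.
(c) Not entailed — the narrative places the draining before the slicing, not after.
(d) Entailed — the narrative places the draining before the slicing.
(e) Entailed — dropping 'with a cloth' leaves a sub-description the original still satisfies.
(f) Not entailed — Leila sliced the milk, not the bottle; the bottle belongs to the draining event.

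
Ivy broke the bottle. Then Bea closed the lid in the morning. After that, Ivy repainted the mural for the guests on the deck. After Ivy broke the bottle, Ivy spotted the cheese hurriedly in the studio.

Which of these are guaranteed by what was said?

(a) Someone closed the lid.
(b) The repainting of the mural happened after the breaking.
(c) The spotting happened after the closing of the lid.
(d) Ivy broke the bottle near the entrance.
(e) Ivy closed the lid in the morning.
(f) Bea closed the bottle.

(a), (b)

(a) Entailed — the original entails any weakening of itself; this just drops 'in the morning' and generalizes the agent.
(b) Entailed — the narrative places the breaking before the repainting.
(c) Not entailed — the narrative doesn't order the closing relative to the spotting.
(d) Not entailed — 'near the entrance' adds information not in the original event.
(e) Not entailed — the passage has Bea closing the lid, not Ivy.
(f) Not entailed — Bea closed the lid, not the bottle; the bottle belongs to the breaking event.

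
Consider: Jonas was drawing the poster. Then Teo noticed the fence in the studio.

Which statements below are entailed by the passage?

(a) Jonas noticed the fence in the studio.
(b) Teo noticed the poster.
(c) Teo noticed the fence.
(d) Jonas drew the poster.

(c)

(a) Not entailed — the passage has Teo noticing the fence, not Jonas.
(b) Not entailed — Teo noticed the fence, not the poster; the poster belongs to the drawing event.
(c) Entailed — dropping 'in the studio' leaves a sub-description the original still satisfies.
(d) Not entailed — 'was drawing' is progressive on an accomplishment; it does not entail the completed 'drew'.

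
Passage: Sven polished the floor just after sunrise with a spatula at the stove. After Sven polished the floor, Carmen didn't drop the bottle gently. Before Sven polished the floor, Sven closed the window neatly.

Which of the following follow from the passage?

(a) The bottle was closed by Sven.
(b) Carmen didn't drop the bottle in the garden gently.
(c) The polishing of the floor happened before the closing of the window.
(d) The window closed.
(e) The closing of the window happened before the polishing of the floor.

(a) Not entailed — Sven closed the window, not the bottle; the bottle belongs to the dropping event.
(b) Entailed — under negation, adding a further restriction is entailed: if no such dropping event occurred, none occurred in the garden either.
(c) Not entailed — the narrative places the closing before the polishing, not after.
(d) Entailed — 'Sven closed the window' is causative; it entails the inchoative 'the window closed'.
(e) Entailed — the narrative places the closing before the polishing.

(b), (d), (e)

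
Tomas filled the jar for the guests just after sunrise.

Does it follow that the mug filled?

no

Nothing is said about any mug; only the jar is affected.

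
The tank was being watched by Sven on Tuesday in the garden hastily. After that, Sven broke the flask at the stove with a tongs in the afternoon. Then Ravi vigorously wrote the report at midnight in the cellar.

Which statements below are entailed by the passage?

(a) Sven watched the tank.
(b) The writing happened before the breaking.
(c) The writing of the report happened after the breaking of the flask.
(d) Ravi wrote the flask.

(a), (c)

(a) Entailed — 'watch' is an activity; 'was watching' entails that some watching happened, so 'watched' holds.
(b) Not entailed — the narrative places the breaking before the writing, not after.
(c) Entailed — the narrative places the breaking before the writing.
(d) Not entailed — Ravi wrote the report, not the flask; the flask belongs to the breaking event.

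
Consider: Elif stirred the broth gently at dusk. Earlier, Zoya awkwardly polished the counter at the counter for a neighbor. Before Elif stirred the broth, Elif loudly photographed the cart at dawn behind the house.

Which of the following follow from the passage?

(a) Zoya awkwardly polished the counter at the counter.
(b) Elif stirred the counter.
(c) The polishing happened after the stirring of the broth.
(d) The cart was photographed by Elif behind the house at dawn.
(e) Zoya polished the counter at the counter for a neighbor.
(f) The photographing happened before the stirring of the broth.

(a), (d), (e), (f)

(a) Entailed — every conjunct here is already in the original polishing event.
(b) Not entailed — Elif stirred the broth, not the counter; the counter belongs to the polishing event.
(c) Not entailed — the narrative places the polishing before the stirring, not after.
(d) Entailed — every conjunct here is already in the original photographing event.
(e) Entailed — dropping 'awkwardly' leaves a sub-description the original still satisfies.
(f) Entailed — the narrative places the photographing before the stirring.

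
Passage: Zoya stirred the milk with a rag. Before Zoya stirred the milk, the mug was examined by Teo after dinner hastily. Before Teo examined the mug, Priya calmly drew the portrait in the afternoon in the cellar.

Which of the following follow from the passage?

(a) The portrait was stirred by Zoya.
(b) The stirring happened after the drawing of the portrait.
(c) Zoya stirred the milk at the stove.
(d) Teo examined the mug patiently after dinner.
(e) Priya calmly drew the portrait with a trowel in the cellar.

(b)

(a) Not entailed — Zoya stirred the milk, not the portrait; the portrait belongs to the drawing event.
(b) Entailed — the narrative places the drawing before the stirring.
(c) Not entailed — 'at the stove' adds information not in the original event.
(d) Not entailed — 'patiently' adds a manner not in (and inconsistent with) the original.
(e) Not entailed — 'with a trowel' adds information not in the original event.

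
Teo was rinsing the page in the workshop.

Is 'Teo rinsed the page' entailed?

yes

'rinse' is atelic; if Teo was rinsing the page, then Teo rinsed the page (for some time).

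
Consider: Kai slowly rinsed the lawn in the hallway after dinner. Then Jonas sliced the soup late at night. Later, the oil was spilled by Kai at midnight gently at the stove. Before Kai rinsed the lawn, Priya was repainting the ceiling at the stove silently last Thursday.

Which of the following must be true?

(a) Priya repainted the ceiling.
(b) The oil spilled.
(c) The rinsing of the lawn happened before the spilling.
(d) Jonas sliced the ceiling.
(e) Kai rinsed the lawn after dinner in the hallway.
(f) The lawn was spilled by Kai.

(b), (c), (e)

(a) Not entailed — 'was repainting' is progressive on an accomplishment; it does not entail the completed 'repainted'.
(b) Entailed — 'Kai spilled the oil' is causative; it entails the inchoative 'the oil spilled'.
(c) Entailed — the narrative places the rinsing before the spilling.
(d) Not entailed — Jonas sliced the soup, not the ceiling; the ceiling belongs to the repainting event.
(e) Entailed — dropping 'slowly' leaves a sub-description the original still satisfies.
(f) Not entailed — Kai spilled the oil, not the lawn; the lawn belongs to the rinsing event.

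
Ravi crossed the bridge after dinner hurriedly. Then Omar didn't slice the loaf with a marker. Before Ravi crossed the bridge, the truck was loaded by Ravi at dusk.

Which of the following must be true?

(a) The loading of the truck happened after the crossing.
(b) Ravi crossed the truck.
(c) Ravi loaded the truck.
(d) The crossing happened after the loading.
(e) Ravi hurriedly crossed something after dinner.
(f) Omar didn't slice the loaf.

(a) Not entailed — the narrative places the loading before the crossing, not after.
(b) Not entailed — Ravi crossed the bridge, not the truck; the truck belongs to the loading event.
(c) Entailed — every conjunct here is already in the original loading event.
(d) Entailed — the narrative places the loading before the crossing.
(e) Entailed — this follows by dropping conjuncts from the crossing event's description.
(f) Not entailed — dropping 'with a marker' under negation is not valid — the original leaves open that Omar sliced the loaf some other way.

(c), (d), (e)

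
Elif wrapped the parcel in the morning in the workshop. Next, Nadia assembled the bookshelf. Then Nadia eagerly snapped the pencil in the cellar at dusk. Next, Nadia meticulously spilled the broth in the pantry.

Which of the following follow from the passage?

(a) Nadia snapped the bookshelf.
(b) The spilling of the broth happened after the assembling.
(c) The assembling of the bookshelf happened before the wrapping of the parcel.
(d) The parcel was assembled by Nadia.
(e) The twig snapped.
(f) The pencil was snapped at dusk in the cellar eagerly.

(b), (f)

(a) Not entailed — Nadia snapped the pencil, not the bookshelf; the bookshelf belongs to the assembling event.
(b) Entailed — the narrative places the assembling before the spilling.
(c) Not entailed — the narrative places the wrapping before the assembling, not after.
(d) Not entailed — Nadia assembled the bookshelf, not the parcel; the parcel belongs to the wrapping event.
(e) Not entailed — the pencil is what snapped, not the twig.
(f) Entailed — this follows by dropping conjuncts from the snapping event's description.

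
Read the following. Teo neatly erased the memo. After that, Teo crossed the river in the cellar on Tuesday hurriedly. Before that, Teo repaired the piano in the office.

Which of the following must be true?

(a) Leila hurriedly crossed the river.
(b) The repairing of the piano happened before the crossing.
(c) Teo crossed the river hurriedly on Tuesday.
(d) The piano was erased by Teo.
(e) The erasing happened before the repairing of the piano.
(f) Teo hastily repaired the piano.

(a) Not entailed — the passage has Teo crossing the river, not Leila.
(b) Entailed — the narrative places the repairing before the crossing.
(c) Entailed — this follows by dropping conjuncts from the crossing event's description.
(d) Not entailed — Teo erased the memo, not the piano; the piano belongs to the repairing event.
(e) Not entailed — the narrative doesn't order the erasing relative to the repairing.
(f) Not entailed — 'hastily' adds information not in the original event.

(b), (c)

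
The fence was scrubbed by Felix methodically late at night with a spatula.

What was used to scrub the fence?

a spatula

'with a spatula' marks the instrument of the scrubbing event.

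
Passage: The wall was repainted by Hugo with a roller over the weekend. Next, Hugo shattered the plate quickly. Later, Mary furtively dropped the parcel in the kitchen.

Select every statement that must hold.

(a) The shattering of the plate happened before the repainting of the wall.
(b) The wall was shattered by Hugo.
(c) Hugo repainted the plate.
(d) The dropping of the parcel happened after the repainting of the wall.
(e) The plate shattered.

(a) Not entailed — the narrative places the repainting before the shattering, not after.
(b) Not entailed — Hugo shattered the plate, not the wall; the wall belongs to the repainting event.
(c) Not entailed — Hugo repainted the wall, not the plate; the plate belongs to the shattering event.
(d) Entailed — the narrative places the repainting before the dropping.
(e) Entailed — 'Hugo shattered the plate' is causative; it entails the inchoative 'the plate shattered'.

(d), (e)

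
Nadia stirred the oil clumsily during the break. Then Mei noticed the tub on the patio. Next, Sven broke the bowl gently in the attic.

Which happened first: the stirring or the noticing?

the stirring

The connectives place the stirring before the noticing.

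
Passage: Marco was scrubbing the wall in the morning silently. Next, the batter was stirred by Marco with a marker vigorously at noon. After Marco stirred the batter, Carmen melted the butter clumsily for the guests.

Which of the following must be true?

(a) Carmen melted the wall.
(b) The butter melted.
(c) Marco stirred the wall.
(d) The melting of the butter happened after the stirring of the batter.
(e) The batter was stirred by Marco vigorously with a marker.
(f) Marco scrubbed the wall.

(a) Not entailed — Carmen melted the butter, not the wall; the wall belongs to the scrubbing event.
(b) Entailed — 'Carmen melted the butter' is causative; it entails the inchoative 'the butter melted'.
(c) Not entailed — Marco stirred the batter, not the wall; the wall belongs to the scrubbing event.
(d) Entailed — the narrative places the stirring before the melting.
(e) Entailed — dropping 'at noon' leaves a sub-description the original still satisfies.
(f) Entailed — 'scrub' is an activity; 'was scrubbing' entails that some scrubbing happened, so 'scrubbed' holds.

(b), (d), (e), (f)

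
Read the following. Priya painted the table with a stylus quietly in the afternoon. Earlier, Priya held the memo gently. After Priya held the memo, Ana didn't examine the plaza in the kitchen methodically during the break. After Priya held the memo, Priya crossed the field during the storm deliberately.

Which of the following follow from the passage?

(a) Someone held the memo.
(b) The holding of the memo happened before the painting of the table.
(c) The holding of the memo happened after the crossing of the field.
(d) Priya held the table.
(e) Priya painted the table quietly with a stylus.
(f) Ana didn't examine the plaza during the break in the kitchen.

(a), (b), (e)

(a) Entailed — dropping 'gently' and generalizing the agent leaves a sub-description the original still satisfies.
(b) Entailed — the narrative places the holding before the painting.
(c) Not entailed — the narrative places the holding before the crossing, not after.
(d) Not entailed — Priya held the memo, not the table; the table belongs to the painting event.
(e) Entailed — the original entails any weakening of itself; this just drops 'in the afternoon'.
(f) Not entailed — dropping 'methodically' under negation is not valid — the original leaves open that Ana examined the plaza some other way.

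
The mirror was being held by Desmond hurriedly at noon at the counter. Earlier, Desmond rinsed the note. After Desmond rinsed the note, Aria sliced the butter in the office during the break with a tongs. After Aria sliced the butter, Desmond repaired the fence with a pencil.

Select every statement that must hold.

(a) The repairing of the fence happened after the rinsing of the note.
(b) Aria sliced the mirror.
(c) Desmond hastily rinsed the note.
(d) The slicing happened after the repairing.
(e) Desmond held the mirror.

(a) Entailed — the narrative places the rinsing before the repairing.
(b) Not entailed — Aria sliced the butter, not the mirror; the mirror belongs to the holding event.
(c) Not entailed — 'hastily' adds information not in the original event.
(d) Not entailed — the narrative places the slicing before the repairing, not after.
(e) Entailed — 'hold' is an activity; 'was holding' entails that some holding happened, so 'held' holds.

(a), (e)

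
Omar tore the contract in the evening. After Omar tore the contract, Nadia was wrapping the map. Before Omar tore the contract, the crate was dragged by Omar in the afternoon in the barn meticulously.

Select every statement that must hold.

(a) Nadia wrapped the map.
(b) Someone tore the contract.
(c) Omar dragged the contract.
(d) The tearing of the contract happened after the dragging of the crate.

(a) Not entailed — 'was wrapping' is progressive on an accomplishment; it does not entail the completed 'wrapped'.
(b) Entailed — every conjunct here is already in the original tearing event.
(c) Not entailed — Omar dragged the crate, not the contract; the contract belongs to the tearing event.
(d) Entailed — the narrative places the dragging before the tearing.

(b), (d)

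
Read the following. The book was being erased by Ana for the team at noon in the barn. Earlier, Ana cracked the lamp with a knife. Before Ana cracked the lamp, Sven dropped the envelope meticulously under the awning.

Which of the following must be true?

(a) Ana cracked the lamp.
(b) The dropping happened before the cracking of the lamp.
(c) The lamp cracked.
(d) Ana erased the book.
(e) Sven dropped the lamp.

(a), (b), (c)

(a) Entailed — the original entails any weakening of itself; this just drops 'with a knife'.
(b) Entailed — the narrative places the dropping before the cracking.
(c) Entailed — 'Ana cracked the lamp' is causative; it entails the inchoative 'the lamp cracked'.
(d) Not entailed — 'was erasing' is progressive on an accomplishment; it does not entail the completed 'erased'.
(e) Not entailed — Sven dropped the envelope, not the lamp; the lamp belongs to the cracking event.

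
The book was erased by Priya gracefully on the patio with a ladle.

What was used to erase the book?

'with a ladle' marks the instrument of the erasing event.

a ladle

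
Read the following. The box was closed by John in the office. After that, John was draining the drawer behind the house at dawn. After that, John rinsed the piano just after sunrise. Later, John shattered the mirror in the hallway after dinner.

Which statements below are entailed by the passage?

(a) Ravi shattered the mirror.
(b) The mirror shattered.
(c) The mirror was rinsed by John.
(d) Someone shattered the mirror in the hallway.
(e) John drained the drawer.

(a) Not entailed — the passage has John shattering the mirror, not Ravi.
(b) Entailed — 'John shattered the mirror' is causative; it entails the inchoative 'the mirror shattered'.
(c) Not entailed — John rinsed the piano, not the mirror; the mirror belongs to the shattering event.
(d) Entailed — every conjunct here is already in the original shattering event.
(e) Not entailed — 'was draining' is progressive on an accomplishment; it does not entail the completed 'drained'.

(b), (d)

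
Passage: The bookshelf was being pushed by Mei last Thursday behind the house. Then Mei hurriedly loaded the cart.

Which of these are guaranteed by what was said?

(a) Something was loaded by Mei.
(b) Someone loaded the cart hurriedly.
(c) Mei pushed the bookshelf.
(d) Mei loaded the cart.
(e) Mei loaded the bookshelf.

(a), (b), (c), (d)

(a) Entailed — this follows by dropping conjuncts from the loading event's description.
(b) Entailed — the original entails any weakening of itself; this just generalizes the agent.
(c) Entailed — 'push' is an activity; 'was pushing' entails that some pushing happened, so 'pushed' holds.
(d) Entailed — every conjunct here is already in the original loading event.
(e) Not entailed — Mei loaded the cart, not the bookshelf; the bookshelf belongs to the pushing event.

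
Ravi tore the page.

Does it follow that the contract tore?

no

Nothing is said about any contract; only the page is affected.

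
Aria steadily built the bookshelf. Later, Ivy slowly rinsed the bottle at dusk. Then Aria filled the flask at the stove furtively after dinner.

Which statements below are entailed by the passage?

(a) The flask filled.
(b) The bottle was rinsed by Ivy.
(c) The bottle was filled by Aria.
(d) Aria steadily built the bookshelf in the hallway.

(a), (b)

(a) Entailed — 'Aria filled the flask' is causative; it entails the inchoative 'the flask filled'.
(b) Entailed — every conjunct here is already in the original rinsing event.
(c) Not entailed — Aria filled the flask, not the bottle; the bottle belongs to the rinsing event.
(d) Not entailed — 'in the hallway' adds information not in the original event.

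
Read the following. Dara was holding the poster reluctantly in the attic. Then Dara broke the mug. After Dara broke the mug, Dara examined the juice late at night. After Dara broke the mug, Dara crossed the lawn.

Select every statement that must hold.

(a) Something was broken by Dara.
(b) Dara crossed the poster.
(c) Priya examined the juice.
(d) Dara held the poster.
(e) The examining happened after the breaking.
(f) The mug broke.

(a) Entailed — the original entails any weakening of itself; this just generalizes the patient.
(b) Not entailed — Dara crossed the lawn, not the poster; the poster belongs to the holding event.
(c) Not entailed — the passage has Dara examining the juice, not Priya.
(d) Entailed — 'hold' is an activity; 'was holding' entails that some holding happened, so 'held' holds.
(e) Entailed — the narrative places the breaking before the examining.
(f) Entailed — 'Dara broke the mug' is causative; it entails the inchoative 'the mug broke'.

(a), (d), (e), (f)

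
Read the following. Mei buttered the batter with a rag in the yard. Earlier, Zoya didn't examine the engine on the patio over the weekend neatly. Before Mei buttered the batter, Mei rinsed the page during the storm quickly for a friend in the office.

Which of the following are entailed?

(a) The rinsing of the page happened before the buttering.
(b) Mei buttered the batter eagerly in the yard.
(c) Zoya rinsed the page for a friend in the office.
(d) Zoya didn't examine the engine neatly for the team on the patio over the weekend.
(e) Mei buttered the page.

(a) Entailed — the narrative places the rinsing before the buttering.
(b) Not entailed — 'eagerly' adds information not in the original event.
(c) Not entailed — the passage has Mei rinsing the page, not Zoya.
(d) Entailed — under negation, adding a further restriction is entailed: if no such examining event occurred, none occurred for the team either.
(e) Not entailed — Mei buttered the batter, not the page; the page belongs to the rinsing event.

(a), (d)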